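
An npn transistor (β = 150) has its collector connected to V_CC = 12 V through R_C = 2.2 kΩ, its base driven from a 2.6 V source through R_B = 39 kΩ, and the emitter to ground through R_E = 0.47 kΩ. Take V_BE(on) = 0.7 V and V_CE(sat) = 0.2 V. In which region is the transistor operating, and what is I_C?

Assume active. Base-emitter loop: I_B = (V_BB − V_BE)/(R_B + (β+1)R_E) = (2.6 − 0.7)/(39 + 151×0.47) = 0.0173 mA.
I_C = β·I_B = 150×0.0173 = 2.59 mA.
V_CE = V_CC − I_C·R_C − I_E·R_E = 12 − 2.59×2.2 − 2.61×0.47 = 5.07 V > V_CE(sat), so the active-region assumption holds.

active; I_C ≈ 2.6 mA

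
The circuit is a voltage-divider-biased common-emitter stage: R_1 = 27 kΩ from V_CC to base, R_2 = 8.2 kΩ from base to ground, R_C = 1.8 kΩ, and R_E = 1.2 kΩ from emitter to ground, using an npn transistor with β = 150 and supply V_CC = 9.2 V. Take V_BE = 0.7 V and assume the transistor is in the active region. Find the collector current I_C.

Thevenize the base divider: V_Th = V_CC·R_2/(R_1+R_2) = 9.2×8.2/35.2 = 2.14 V, R_Th = R_1‖R_2 = 6.29 kΩ.
Base-emitter loop: V_Th = I_B·R_Th + V_BE + (β+1)I_B·R_E, so I_B = (2.14 − 0.7) / (6.29 + 151×1.2) = 0.0077 mA.
I_C = β·I_B = 150×0.0077 = 1.15 mA, and I_E = (β+1)I_B = 1.16 mA.
V_CE = V_CC − I_C·R_C − I_E·R_E = 9.2 − 1.15×1.8 − 1.16×1.2 = 5.73 V.
V_CE = 5.73 V > 0.2 V confirms active-region operation.

I_C ≈ 1.2 mA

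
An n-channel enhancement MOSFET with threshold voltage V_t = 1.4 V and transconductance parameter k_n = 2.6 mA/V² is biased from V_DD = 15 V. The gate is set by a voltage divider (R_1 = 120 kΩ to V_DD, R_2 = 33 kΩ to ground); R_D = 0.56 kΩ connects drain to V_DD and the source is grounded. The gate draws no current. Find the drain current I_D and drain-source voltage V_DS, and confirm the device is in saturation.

V_G = V_DD·R_2/(R_1+R_2) = 15×33/153 = 3.24 V. With the source grounded, V_GS = V_G = 3.24 V.
Assume saturation: I_D = (k_n/2)(V_GS − V_t)² = (2.6/2)×(3.24 − 1.4)² = 1.3×1.84² = 4.38 mA.
V_DS = V_DD − I_D·R_D = 15 − 4.38×0.56 = 12.5 V.
Saturation requires V_DS ≥ V_GS − V_t = 1.84 V; 12.5 ≥ 1.84 ✓.

I_D ≈ 4.4 mA, V_DS ≈ 13 V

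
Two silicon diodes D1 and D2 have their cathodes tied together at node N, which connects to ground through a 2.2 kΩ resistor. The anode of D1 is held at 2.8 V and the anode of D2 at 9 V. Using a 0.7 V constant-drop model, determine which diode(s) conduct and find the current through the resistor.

Assume both conduct. Then node N would need to be at both 2.8−0.7 = 2.1 V and 9−0.7 = 8.3 V, which is impossible.
Assume only D2 conducts: V_N = 9 − 0.7 = 8.3 V, so I_R = 8.3/2.2 = 3.77 mA.
Check D1: its anode-to-cathode voltage is 2.8 − 8.3 = -5.5 V < 0.7 V, so it is off. The assumption is consistent.

Only D2 conducts; I_R ≈ 3.8 mA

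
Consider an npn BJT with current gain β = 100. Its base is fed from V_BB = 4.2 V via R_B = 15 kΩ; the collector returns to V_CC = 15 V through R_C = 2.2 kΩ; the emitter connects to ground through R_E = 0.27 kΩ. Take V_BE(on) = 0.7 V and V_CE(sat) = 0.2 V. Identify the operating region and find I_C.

Assume active: I_B = (4.2 − 0.7)/(15 + 101×0.27) = 0.0828 mA, I_C = β·I_B = 8.28 mA.
Then V_CE = 15 − 8.28×2.2 − 8.36×0.27 = -5.47 V < 0.2 V — the active assumption fails.
Re-solve with V_CE = 0.2 V. KCL at the emitter: V_E/R_E = (V_BB−0.7−V_E)/R_B + (V_CC−0.2−V_E)/R_C, giving V_E = 1.65 V.
I_C = (V_CC − 0.2 − V_E)/R_C = (14.8 − 1.65)/2.2 = 5.98 mA.
Check: I_B = (3.5 − 1.65)/15 = 0.123 mA, and β·I_B = 12.3 mA > I_C, confirming saturation.

saturation; I_C ≈ 6 mA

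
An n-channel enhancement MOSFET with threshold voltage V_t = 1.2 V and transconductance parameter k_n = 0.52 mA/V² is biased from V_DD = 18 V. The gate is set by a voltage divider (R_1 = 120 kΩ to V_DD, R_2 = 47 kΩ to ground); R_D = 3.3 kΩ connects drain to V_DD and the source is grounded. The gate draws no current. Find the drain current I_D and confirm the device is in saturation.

V_G = V_DD·R_2/(R_1+R_2) = 18×47/167 = 5.07 V. With the source grounded, V_GS = V_G = 5.07 V.
Assume saturation: I_D = (k_n/2)(V_GS − V_t)² = (0.52/2)×(5.07 − 1.2)² = 0.26×3.87² = 3.89 mA.
V_DS = V_DD − I_D·R_D = 18 − 3.89×3.3 = 5.18 V.
Saturation requires V_DS ≥ V_GS − V_t = 3.87 V; 5.18 ≥ 3.87 ✓.

I_D ≈ 3.9 mA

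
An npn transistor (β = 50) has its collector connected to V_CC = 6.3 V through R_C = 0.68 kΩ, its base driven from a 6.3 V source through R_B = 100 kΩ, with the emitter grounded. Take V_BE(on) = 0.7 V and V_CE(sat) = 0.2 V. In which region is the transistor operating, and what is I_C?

active; I_C ≈ 2.8 mA

Assume active. Base-emitter loop: I_B = (V_BB − V_BE)/R_B = (6.3 − 0.7)/100 = 0.056 mA.
I_C = β·I_B = 50×0.056 = 2.8 mA.
V_CE = V_CC − I_C·R_C = 6.3 − 2.8×0.68 = 4.4 V > V_CE(sat), so the active-region assumption holds.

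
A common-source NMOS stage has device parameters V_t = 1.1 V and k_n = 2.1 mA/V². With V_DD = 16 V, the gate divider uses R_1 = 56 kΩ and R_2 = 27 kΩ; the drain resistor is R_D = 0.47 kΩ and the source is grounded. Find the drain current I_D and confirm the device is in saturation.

I_D ≈ 18 mA

V_G = V_DD·R_2/(R_1+R_2) = 16×27/83 = 5.2 V. With the source grounded, V_GS = V_G = 5.2 V.
Assume saturation: I_D = (k_n/2)(V_GS − V_t)² = (2.1/2)×(5.2 − 1.1)² = 1.05×4.1² = 17.7 mA.
V_DS = V_DD − I_D·R_D = 16 − 17.7×0.47 = 7.68 V.
Saturation requires V_DS ≥ V_GS − V_t = 4.1 V; 7.68 ≥ 4.1 ✓.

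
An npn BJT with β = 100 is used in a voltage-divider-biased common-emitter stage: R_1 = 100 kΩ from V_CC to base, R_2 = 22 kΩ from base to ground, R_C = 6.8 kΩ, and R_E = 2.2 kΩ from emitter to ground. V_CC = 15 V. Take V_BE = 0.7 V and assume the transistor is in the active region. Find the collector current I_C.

I_C ≈ 0.83 mA

Thevenize the base divider: V_Th = V_CC·R_2/(R_1+R_2) = 15×22/122 = 2.7 V, R_Th = R_1‖R_2 = 18 kΩ.
Base-emitter loop: V_Th = I_B·R_Th + V_BE + (β+1)I_B·R_E, so I_B = (2.7 − 0.7) / (18 + 101×2.2) = 0.00835 mA.
I_C = β·I_B = 100×0.00835 = 0.835 mA, and I_E = (β+1)I_B = 0.843 mA.
V_CE = V_CC − I_C·R_C − I_E·R_E = 15 − 0.835×6.8 − 0.843×2.2 = 7.47 V.
V_CE = 7.47 V > 0.2 V confirms active-region operation.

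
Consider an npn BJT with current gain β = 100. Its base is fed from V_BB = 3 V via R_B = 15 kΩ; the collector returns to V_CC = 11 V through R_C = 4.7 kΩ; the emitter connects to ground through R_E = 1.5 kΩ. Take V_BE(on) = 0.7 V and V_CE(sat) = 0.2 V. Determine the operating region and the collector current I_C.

Assume active. Base-emitter loop: I_B = (V_BB − V_BE)/(R_B + (β+1)R_E) = (3 − 0.7)/(15 + 101×1.5) = 0.0138 mA.
I_C = β·I_B = 100×0.0138 = 1.38 mA.
V_CE = V_CC − I_C·R_C − I_E·R_E = 11 − 1.38×4.7 − 1.4×1.5 = 2.41 V > V_CE(sat), so the active-region assumption holds.

active; I_C ≈ 1.4 mA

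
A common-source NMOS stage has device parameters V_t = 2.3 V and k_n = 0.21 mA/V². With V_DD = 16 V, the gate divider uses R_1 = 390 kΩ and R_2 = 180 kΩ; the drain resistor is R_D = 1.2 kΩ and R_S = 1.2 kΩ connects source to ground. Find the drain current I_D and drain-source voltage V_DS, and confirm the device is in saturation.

V_G = V_DD·R_2/(R_1+R_2) = 16×180/570 = 5.05 V.
Assume saturation: I_D = (k_n/2)(V_GS − V_t)² with V_GS = V_G − I_D·R_S = 5.05 − 1.2·I_D.
Substituting gives 0.151·I_D² − 1.69·I_D + 0.796 = 0, with roots I_D = 0.491 or 10.7 mA.
The root I_D = 10.7 mA gives V_GS = -7.8 V ≤ V_t, so take I_D = 0.491 mA.
Then V_GS = 4.46 V and V_DS = V_DD − I_D(R_D+R_S) = 16 − 0.491×2.4 = 14.8 V.
Saturation requires V_DS ≥ V_GS − V_t = 2.16 V; 14.8 ≥ 2.16 ✓.

I_D ≈ 0.49 mA, V_DS ≈ 15 V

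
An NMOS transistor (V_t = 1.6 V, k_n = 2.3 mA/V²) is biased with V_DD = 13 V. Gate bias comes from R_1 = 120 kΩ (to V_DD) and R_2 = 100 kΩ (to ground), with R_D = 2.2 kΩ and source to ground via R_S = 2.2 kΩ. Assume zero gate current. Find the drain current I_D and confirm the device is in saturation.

I_D ≈ 1.4 mA

V_G = V_DD·R_2/(R_1+R_2) = 13×100/220 = 5.91 V.
Assume saturation: I_D = (k_n/2)(V_GS − V_t)² with V_GS = V_G − I_D·R_S = 5.91 − 2.2·I_D.
Substituting gives 5.57·I_D² − 22.8·I_D + 21.4 = 0, with roots I_D = 1.45 or 2.65 mA.
The root I_D = 2.65 mA gives V_GS = 0.0824 V ≤ V_t, so take I_D = 1.45 mA.
Then V_GS = 2.72 V and V_DS = V_DD − I_D(R_D+R_S) = 13 − 1.45×4.4 = 6.63 V.
Saturation requires V_DS ≥ V_GS − V_t = 1.12 V; 6.63 ≥ 1.12 ✓.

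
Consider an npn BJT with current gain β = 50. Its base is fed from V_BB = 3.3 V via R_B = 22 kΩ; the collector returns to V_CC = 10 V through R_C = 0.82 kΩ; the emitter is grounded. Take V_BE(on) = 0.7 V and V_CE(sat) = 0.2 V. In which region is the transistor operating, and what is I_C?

Assume active. Base-emitter loop: I_B = (V_BB − V_BE)/R_B = (3.3 − 0.7)/22 = 0.118 mA.
I_C = β·I_B = 50×0.118 = 5.91 mA.
V_CE = V_CC − I_C·R_C = 10 − 5.91×0.82 = 5.15 V > V_CE(sat), so the active-region assumption holds.

active; I_C ≈ 5.9 mA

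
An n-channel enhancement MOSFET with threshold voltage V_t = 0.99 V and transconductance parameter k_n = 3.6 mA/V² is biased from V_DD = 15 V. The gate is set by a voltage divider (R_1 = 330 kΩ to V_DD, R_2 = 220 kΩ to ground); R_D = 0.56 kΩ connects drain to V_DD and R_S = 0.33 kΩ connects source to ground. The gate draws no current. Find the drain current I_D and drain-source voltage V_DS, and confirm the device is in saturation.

I_D ≈ 8.6 mA, V_DS ≈ 7.4 V

V_G = V_DD·R_2/(R_1+R_2) = 15×220/550 = 6 V.
Assume saturation: I_D = (k_n/2)(V_GS − V_t)² with V_GS = V_G − I_D·R_S = 6 − 0.33·I_D.
Substituting gives 0.196·I_D² − 6.95·I_D + 45.2 = 0, with roots I_D = 8.57 or 26.9 mA.
The root I_D = 26.9 mA gives V_GS = -2.88 V ≤ V_t, so take I_D = 8.57 mA.
Then V_GS = 3.17 V and V_DS = V_DD − I_D(R_D+R_S) = 15 − 8.57×0.89 = 7.37 V.
Saturation requires V_DS ≥ V_GS − V_t = 2.18 V; 7.37 ≥ 2.18 ✓.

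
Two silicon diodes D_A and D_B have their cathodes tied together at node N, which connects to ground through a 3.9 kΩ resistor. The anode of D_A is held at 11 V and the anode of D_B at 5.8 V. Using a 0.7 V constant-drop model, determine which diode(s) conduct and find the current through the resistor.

Only D_A conducts; I_R ≈ 2.6 mA

Assume both conduct. Then node N would need to be at both 11−0.7 = 10.3 V and 5.8−0.7 = 5.1 V, which is impossible.
Assume only D_A conducts: V_N = 11 − 0.7 = 10.3 V, so I_R = 10.3/3.9 = 2.64 mA.
Check D_B: its anode-to-cathode voltage is 5.8 − 10.3 = -4.5 V < 0.7 V, so it is off. The assumption is consistent.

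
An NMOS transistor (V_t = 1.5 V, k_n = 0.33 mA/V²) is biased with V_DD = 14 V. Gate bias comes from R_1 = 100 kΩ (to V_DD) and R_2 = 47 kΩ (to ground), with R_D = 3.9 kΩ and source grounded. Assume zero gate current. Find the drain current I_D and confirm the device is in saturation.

I_D ≈ 1.5 mA

V_G = V_DD·R_2/(R_1+R_2) = 14×47/147 = 4.48 V. With the source grounded, V_GS = V_G = 4.48 V.
Assume saturation: I_D = (k_n/2)(V_GS − V_t)² = (0.33/2)×(4.48 − 1.5)² = 0.165×2.98² = 1.46 mA.
V_DS = V_DD − I_D·R_D = 14 − 1.46×3.9 = 8.3 V.
Saturation requires V_DS ≥ V_GS − V_t = 2.98 V; 8.3 ≥ 2.98 ✓.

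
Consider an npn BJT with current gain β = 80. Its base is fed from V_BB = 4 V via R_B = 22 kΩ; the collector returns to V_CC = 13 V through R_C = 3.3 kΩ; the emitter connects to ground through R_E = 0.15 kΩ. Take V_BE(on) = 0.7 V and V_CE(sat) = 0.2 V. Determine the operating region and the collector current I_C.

saturation; I_C ≈ 3.7 mA

Assume active: I_B = (4 − 0.7)/(22 + 81×0.15) = 0.0966 mA, I_C = β·I_B = 7.73 mA.
Then V_CE = 13 − 7.73×3.3 − 7.83×0.15 = -13.7 V < 0.2 V — the active assumption fails.
Re-solve with V_CE = 0.2 V. KCL at the emitter: V_E/R_E = (V_BB−0.7−V_E)/R_B + (V_CC−0.2−V_E)/R_C, giving V_E = 0.574 V.
I_C = (V_CC − 0.2 − V_E)/R_C = (12.8 − 0.574)/3.3 = 3.7 mA.
Check: I_B = (3.3 − 0.574)/22 = 0.124 mA, and β·I_B = 9.91 mA > I_C, confirming saturation.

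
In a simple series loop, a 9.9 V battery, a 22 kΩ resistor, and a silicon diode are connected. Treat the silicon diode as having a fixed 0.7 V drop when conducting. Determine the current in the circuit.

KVL around the loop: 9.9 = V_D + I·R = 0.7 + I × 22 kΩ.
So I = (9.9 − 0.7) / 22 kΩ = 9.2 / 22 = 0.418 mA.

I ≈ 0.42 mA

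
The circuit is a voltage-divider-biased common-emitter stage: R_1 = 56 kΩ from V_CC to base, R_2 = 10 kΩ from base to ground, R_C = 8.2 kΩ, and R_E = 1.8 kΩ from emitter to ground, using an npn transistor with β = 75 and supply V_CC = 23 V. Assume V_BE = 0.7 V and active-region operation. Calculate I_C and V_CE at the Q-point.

I_C ≈ 1.4 mA, V_CE ≈ 8.6 V

Thevenize the base divider: V_Th = V_CC·R_2/(R_1+R_2) = 23×10/66 = 3.48 V, R_Th = R_1‖R_2 = 8.48 kΩ.
Base-emitter loop: V_Th = I_B·R_Th + V_BE + (β+1)I_B·R_E, so I_B = (3.48 − 0.7) / (8.48 + 76×1.8) = 0.0192 mA.
I_C = β·I_B = 75×0.0192 = 1.44 mA, and I_E = (β+1)I_B = 1.46 mA.
V_CE = V_CC − I_C·R_C − I_E·R_E = 23 − 1.44×8.2 − 1.46×1.8 = 8.59 V.
V_CE = 8.59 V > 0.2 V confirms active-region operation.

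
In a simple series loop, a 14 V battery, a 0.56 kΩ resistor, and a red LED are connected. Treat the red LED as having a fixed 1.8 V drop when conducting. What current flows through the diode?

I ≈ 22 mA

KVL around the loop: 14 = V_D + I·R = 1.8 + I × 0.56 kΩ.
So I = (14 − 1.8) / 0.56 kΩ = 12.2 / 0.56 = 21.8 mA.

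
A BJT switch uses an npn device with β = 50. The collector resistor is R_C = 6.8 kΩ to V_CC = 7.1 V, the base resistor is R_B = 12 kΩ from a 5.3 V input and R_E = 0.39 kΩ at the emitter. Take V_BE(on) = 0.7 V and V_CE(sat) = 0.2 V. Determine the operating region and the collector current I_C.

Assume active: I_B = (5.3 − 0.7)/(12 + 51×0.39) = 0.144 mA, I_C = β·I_B = 7.21 mA.
Then V_CE = 7.1 − 7.21×6.8 − 7.36×0.39 = -44.8 V < 0.2 V — the active assumption fails.
Re-solve with V_CE = 0.2 V. KCL at the emitter: V_E/R_E = (V_BB−0.7−V_E)/R_B + (V_CC−0.2−V_E)/R_C, giving V_E = 0.5 V.
I_C = (V_CC − 0.2 − V_E)/R_C = (6.9 − 0.5)/6.8 = 0.941 mA.
Check: I_B = (4.6 − 0.5)/12 = 0.342 mA, and β·I_B = 17.1 mA > I_C, confirming saturation.

saturation; I_C ≈ 0.94 mA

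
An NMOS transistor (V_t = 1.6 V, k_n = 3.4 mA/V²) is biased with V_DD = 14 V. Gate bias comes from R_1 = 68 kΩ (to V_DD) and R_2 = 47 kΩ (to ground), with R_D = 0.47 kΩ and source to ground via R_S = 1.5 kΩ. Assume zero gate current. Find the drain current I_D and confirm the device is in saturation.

I_D ≈ 2 mA

V_G = V_DD·R_2/(R_1+R_2) = 14×47/115 = 5.72 V.
Assume saturation: I_D = (k_n/2)(V_GS − V_t)² with V_GS = V_G − I_D·R_S = 5.72 − 1.5·I_D.
Substituting gives 3.82·I_D² − 22·I_D + 28.9 = 0, with roots I_D = 2.02 or 3.74 mA.
The root I_D = 3.74 mA gives V_GS = 0.118 V ≤ V_t, so take I_D = 2.02 mA.
Then V_GS = 2.69 V and V_DS = V_DD − I_D(R_D+R_S) = 14 − 2.02×1.97 = 10 V.
Saturation requires V_DS ≥ V_GS − V_t = 1.09 V; 10 ≥ 1.09 ✓.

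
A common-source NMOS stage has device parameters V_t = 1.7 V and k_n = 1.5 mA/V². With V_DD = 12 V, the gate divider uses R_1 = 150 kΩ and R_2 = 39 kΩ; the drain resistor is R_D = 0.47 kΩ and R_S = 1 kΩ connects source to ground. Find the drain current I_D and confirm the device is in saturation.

I_D ≈ 0.23 mA

V_G = V_DD·R_2/(R_1+R_2) = 12×39/189 = 2.48 V.
Assume saturation: I_D = (k_n/2)(V_GS − V_t)² with V_GS = V_G − I_D·R_S = 2.48 − 1·I_D.
Substituting gives 0.75·I_D² − 2.16·I_D + 0.452 = 0, with roots I_D = 0.227 or 2.66 mA.
The root I_D = 2.66 mA gives V_GS = -0.183 V ≤ V_t, so take I_D = 0.227 mA.
Then V_GS = 2.25 V and V_DS = V_DD − I_D(R_D+R_S) = 12 − 0.227×1.47 = 11.7 V.
Saturation requires V_DS ≥ V_GS − V_t = 0.55 V; 11.7 ≥ 0.55 ✓.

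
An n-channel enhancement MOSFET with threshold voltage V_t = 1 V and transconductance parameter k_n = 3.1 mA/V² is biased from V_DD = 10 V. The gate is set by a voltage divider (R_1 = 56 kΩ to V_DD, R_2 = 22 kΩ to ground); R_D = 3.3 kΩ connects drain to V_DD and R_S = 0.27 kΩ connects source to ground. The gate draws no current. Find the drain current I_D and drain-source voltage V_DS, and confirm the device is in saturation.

V_G = V_DD·R_2/(R_1+R_2) = 10×22/78 = 2.82 V.
Assume saturation: I_D = (k_n/2)(V_GS − V_t)² with V_GS = V_G − I_D·R_S = 2.82 − 0.27·I_D.
Substituting gives 0.113·I_D² − 2.52·I_D + 5.14 = 0, with roots I_D = 2.27 or 20.1 mA.
The root I_D = 20.1 mA gives V_GS = -2.6 V ≤ V_t, so take I_D = 2.27 mA.
Then V_GS = 2.21 V and V_DS = V_DD − I_D(R_D+R_S) = 10 − 2.27×3.57 = 1.91 V.
Saturation requires V_DS ≥ V_GS − V_t = 1.21 V; 1.91 ≥ 1.21 ✓.

I_D ≈ 2.3 mA, V_DS ≈ 1.9 V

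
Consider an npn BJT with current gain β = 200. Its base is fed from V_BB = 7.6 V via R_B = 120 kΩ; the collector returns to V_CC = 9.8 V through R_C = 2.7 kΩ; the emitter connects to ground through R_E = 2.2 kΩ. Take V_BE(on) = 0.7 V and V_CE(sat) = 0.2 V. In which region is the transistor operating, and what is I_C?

saturation; I_C ≈ 1.9 mA

Assume active: I_B = (7.6 − 0.7)/(120 + 201×2.2) = 0.0123 mA, I_C = β·I_B = 2.45 mA.
Then V_CE = 9.8 − 2.45×2.7 − 2.47×2.2 = -2.25 V < 0.2 V — the active assumption fails.
Re-solve with V_CE = 0.2 V. KCL at the emitter: V_E/R_E = (V_BB−0.7−V_E)/R_B + (V_CC−0.2−V_E)/R_C, giving V_E = 4.34 V.
I_C = (V_CC − 0.2 − V_E)/R_C = (9.6 − 4.34)/2.7 = 1.95 mA.
Check: I_B = (6.9 − 4.34)/120 = 0.0214 mA, and β·I_B = 4.27 mA > I_C, confirming saturation.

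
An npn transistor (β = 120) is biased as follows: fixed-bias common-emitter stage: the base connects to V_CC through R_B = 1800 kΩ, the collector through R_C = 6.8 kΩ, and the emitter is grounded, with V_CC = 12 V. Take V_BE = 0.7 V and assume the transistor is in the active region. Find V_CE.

V_CE ≈ 6.9 V

Base loop: V_CC = I_B·R_B + V_BE, so I_B = (12 − 0.7)/1800 kΩ = 0.00628 mA.
In the active region I_C = β·I_B = 120 × 0.00628 = 0.753 mA.
Collector loop: V_CE = V_CC − I_C·R_C = 12 − 0.753×6.8 = 6.88 V.
Since V_CE = 6.88 V > V_CE(sat) ≈ 0.2 V, the transistor is in the active region as assumed.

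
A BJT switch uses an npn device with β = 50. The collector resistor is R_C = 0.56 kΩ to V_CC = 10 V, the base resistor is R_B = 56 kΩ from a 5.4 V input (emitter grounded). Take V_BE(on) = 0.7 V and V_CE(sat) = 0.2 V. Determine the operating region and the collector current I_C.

active; I_C ≈ 4.2 mA

Assume active. Base-emitter loop: I_B = (V_BB − V_BE)/R_B = (5.4 − 0.7)/56 = 0.0839 mA.
I_C = β·I_B = 50×0.0839 = 4.2 mA.
V_CE = V_CC − I_C·R_C = 10 − 4.2×0.56 = 7.65 V > V_CE(sat), so the active-region assumption holds.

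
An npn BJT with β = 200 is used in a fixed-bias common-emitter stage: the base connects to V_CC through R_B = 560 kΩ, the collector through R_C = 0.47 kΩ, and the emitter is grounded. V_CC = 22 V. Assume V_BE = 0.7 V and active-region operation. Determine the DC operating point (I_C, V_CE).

I_C ≈ 7.6 mA, V_CE ≈ 18 V

Base loop: V_CC = I_B·R_B + V_BE, so I_B = (22 − 0.7)/560 kΩ = 0.038 mA.
In the active region I_C = β·I_B = 200 × 0.038 = 7.61 mA.
Collector loop: V_CE = V_CC − I_C·R_C = 22 − 7.61×0.47 = 18.4 V.
Since V_CE = 18.4 V > V_CE(sat) ≈ 0.2 V, the transistor is in the active region as assumed.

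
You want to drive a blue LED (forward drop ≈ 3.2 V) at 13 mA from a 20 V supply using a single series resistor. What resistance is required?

The resistor drops V_S − V_D = 20 − 3.2 = 16.8 V at 13 mA.
R = 16.8 V / 13 mA = 1.29 kΩ.

R ≈ 1.3 kΩ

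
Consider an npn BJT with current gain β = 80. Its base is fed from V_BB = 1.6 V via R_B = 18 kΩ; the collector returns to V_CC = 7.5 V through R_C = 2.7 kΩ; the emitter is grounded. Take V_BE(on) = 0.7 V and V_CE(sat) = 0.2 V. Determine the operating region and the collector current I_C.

saturation; I_C ≈ 2.7 mA

Assume active: I_B = (1.6 − 0.7)/18 = 0.05 mA, giving I_C = β·I_B = 4 mA.
But then V_CE = 7.5 − 4×2.7 = -3.3 V < V_CE(sat) = 0.2 V — impossible in the active region.
So the transistor is saturated. With V_CE = 0.2 V, I_C = (V_CC − 0.2)/R_C = 7.3/2.7 = 2.7 mA.
Check: β·I_B = 4 mA > I_C = 2.7 mA, confirming saturation.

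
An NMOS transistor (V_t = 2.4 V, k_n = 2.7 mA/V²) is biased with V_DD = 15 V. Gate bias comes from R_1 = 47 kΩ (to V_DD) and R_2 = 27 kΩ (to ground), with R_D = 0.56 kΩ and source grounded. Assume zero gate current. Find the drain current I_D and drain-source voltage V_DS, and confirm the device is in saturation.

I_D ≈ 13 mA, V_DS ≈ 7.9 V

V_G = V_DD·R_2/(R_1+R_2) = 15×27/74 = 5.47 V. With the source grounded, V_GS = V_G = 5.47 V.
Assume saturation: I_D = (k_n/2)(V_GS − V_t)² = (2.7/2)×(5.47 − 2.4)² = 1.35×3.07² = 12.7 mA.
V_DS = V_DD − I_D·R_D = 15 − 12.7×0.56 = 7.86 V.
Saturation requires V_DS ≥ V_GS − V_t = 3.07 V; 7.86 ≥ 3.07 ✓.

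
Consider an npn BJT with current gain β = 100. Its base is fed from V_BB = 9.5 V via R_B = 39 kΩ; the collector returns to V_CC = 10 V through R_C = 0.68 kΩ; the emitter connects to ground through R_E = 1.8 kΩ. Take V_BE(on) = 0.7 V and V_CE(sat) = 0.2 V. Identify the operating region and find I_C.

Assume active: I_B = (9.5 − 0.7)/(39 + 101×1.8) = 0.0399 mA, I_C = β·I_B = 3.99 mA.
Then V_CE = 10 − 3.99×0.68 − 4.03×1.8 = 0.0442 V < 0.2 V — the active assumption fails.
Re-solve with V_CE = 0.2 V. KCL at the emitter: V_E/R_E = (V_BB−0.7−V_E)/R_B + (V_CC−0.2−V_E)/R_C, giving V_E = 7.13 V.
I_C = (V_CC − 0.2 − V_E)/R_C = (9.8 − 7.13)/0.68 = 3.92 mA.
Check: I_B = (8.8 − 7.13)/39 = 0.0427 mA, and β·I_B = 4.27 mA > I_C, confirming saturation.

saturation; I_C ≈ 3.9 mA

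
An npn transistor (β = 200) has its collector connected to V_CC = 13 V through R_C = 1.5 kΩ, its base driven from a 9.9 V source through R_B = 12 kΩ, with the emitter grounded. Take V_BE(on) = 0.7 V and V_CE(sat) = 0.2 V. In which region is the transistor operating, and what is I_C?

Assume active: I_B = (9.9 − 0.7)/12 = 0.767 mA, giving I_C = β·I_B = 153 mA.
But then V_CE = 13 − 153×1.5 = -217 V < V_CE(sat) = 0.2 V — impossible in the active region.
So the transistor is saturated. With V_CE = 0.2 V, I_C = (V_CC − 0.2)/R_C = 12.8/1.5 = 8.53 mA.
Check: β·I_B = 153 mA > I_C = 8.53 mA, confirming saturation.

saturation; I_C ≈ 8.5 mA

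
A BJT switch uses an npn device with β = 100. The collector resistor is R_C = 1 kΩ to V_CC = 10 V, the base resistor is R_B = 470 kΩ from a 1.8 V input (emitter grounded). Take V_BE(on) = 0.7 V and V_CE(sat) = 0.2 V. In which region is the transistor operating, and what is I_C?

active; I_C ≈ 0.23 mA

Assume active. Base-emitter loop: I_B = (V_BB − V_BE)/R_B = (1.8 − 0.7)/470 = 0.00234 mA.
I_C = β·I_B = 100×0.00234 = 0.234 mA.
V_CE = V_CC − I_C·R_C = 10 − 0.234×1 = 9.77 V > V_CE(sat), so the active-region assumption holds.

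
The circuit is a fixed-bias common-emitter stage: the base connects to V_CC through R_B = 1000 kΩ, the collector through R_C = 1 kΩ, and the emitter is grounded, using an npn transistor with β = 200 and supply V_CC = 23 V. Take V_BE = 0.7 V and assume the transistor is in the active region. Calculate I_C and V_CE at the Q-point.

I_C ≈ 4.5 mA, V_CE ≈ 19 V

Base loop: V_CC = I_B·R_B + V_BE, so I_B = (23 − 0.7)/1000 kΩ = 0.0223 mA.
In the active region I_C = β·I_B = 200 × 0.0223 = 4.46 mA.
Collector loop: V_CE = V_CC − I_C·R_C = 23 − 4.46×1 = 18.5 V.
Since V_CE = 18.5 V > V_CE(sat) ≈ 0.2 V, the transistor is in the active region as assumed.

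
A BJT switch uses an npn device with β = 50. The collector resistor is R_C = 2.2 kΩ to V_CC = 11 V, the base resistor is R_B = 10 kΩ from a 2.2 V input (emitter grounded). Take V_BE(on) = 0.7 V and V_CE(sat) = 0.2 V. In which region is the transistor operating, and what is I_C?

Assume active: I_B = (2.2 − 0.7)/10 = 0.15 mA, giving I_C = β·I_B = 7.5 mA.
But then V_CE = 11 − 7.5×2.2 = -5.5 V < V_CE(sat) = 0.2 V — impossible in the active region.
So the transistor is saturated. With V_CE = 0.2 V, I_C = (V_CC − 0.2)/R_C = 10.8/2.2 = 4.91 mA.
Check: β·I_B = 7.5 mA > I_C = 4.91 mA, confirming saturation.

saturation; I_C ≈ 4.9 mA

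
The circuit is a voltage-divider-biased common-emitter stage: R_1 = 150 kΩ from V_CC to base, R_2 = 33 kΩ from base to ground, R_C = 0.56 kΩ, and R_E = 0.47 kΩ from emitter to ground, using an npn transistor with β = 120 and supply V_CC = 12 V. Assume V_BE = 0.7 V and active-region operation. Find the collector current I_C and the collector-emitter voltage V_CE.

I_C ≈ 2.1 mA, V_CE ≈ 9.8 V

Thevenize the base divider: V_Th = V_CC·R_2/(R_1+R_2) = 12×33/183 = 2.16 V, R_Th = R_1‖R_2 = 27 kΩ.
Base-emitter loop: V_Th = I_B·R_Th + V_BE + (β+1)I_B·R_E, so I_B = (2.16 − 0.7) / (27 + 121×0.47) = 0.0174 mA.
I_C = β·I_B = 120×0.0174 = 2.09 mA, and I_E = (β+1)I_B = 2.11 mA.
V_CE = V_CC − I_C·R_C − I_E·R_E = 12 − 2.09×0.56 − 2.11×0.47 = 9.84 V.
V_CE = 9.84 V > 0.2 V confirms active-region operation.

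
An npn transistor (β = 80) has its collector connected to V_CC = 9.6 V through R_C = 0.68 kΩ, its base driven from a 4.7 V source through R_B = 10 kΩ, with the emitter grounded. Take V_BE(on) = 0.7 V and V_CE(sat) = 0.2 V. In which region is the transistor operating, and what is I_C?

saturation; I_C ≈ 14 mA

Assume active: I_B = (4.7 − 0.7)/10 = 0.4 mA, giving I_C = β·I_B = 32 mA.
But then V_CE = 9.6 − 32×0.68 = -12.2 V < V_CE(sat) = 0.2 V — impossible in the active region.
So the transistor is saturated. With V_CE = 0.2 V, I_C = (V_CC − 0.2)/R_C = 9.4/0.68 = 13.8 mA.
Check: β·I_B = 32 mA > I_C = 13.8 mA, confirming saturation.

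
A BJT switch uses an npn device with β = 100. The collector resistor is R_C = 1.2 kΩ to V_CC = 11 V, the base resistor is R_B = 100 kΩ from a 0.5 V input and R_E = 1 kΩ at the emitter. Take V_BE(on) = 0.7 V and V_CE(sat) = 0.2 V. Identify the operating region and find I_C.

V_BB = 0.5 V ≤ V_BE(on) = 0.7 V, so the base-emitter junction is not forward biased.
The transistor is in cutoff: I_B = I_C = 0.

cutoff; I_C ≈ 0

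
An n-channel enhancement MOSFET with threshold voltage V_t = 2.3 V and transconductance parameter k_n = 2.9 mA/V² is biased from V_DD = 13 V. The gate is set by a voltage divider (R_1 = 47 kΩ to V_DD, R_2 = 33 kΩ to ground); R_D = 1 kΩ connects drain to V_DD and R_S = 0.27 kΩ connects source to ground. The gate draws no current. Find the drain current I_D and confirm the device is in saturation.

V_G = V_DD·R_2/(R_1+R_2) = 13×33/80 = 5.36 V.
Assume saturation: I_D = (k_n/2)(V_GS − V_t)² with V_GS = V_G − I_D·R_S = 5.36 − 0.27·I_D.
Substituting gives 0.106·I_D² − 3.4·I_D + 13.6 = 0, with roots I_D = 4.69 or 27.5 mA.
The root I_D = 27.5 mA gives V_GS = -2.05 V ≤ V_t, so take I_D = 4.69 mA.
Then V_GS = 4.1 V and V_DS = V_DD − I_D(R_D+R_S) = 13 − 4.69×1.27 = 7.05 V.
Saturation requires V_DS ≥ V_GS − V_t = 1.8 V; 7.05 ≥ 1.8 ✓.

I_D ≈ 4.7 mA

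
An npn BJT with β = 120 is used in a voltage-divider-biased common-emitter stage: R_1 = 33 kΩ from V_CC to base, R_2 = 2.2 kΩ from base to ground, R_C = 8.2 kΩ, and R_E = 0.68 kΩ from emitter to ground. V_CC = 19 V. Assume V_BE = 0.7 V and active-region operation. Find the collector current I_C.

I_C ≈ 0.69 mA

Thevenize the base divider: V_Th = V_CC·R_2/(R_1+R_2) = 19×2.2/35.2 = 1.19 V, R_Th = R_1‖R_2 = 2.06 kΩ.
Base-emitter loop: V_Th = I_B·R_Th + V_BE + (β+1)I_B·R_E, so I_B = (1.19 − 0.7) / (2.06 + 121×0.68) = 0.00578 mA.
I_C = β·I_B = 120×0.00578 = 0.694 mA, and I_E = (β+1)I_B = 0.699 mA.
V_CE = V_CC − I_C·R_C − I_E·R_E = 19 − 0.694×8.2 − 0.699×0.68 = 12.8 V.
V_CE = 12.8 V > 0.2 V confirms active-region operation.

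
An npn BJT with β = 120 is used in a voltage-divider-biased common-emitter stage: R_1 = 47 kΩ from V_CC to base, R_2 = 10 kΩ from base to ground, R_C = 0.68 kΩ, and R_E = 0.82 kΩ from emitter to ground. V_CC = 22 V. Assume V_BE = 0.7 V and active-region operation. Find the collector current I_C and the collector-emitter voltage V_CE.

Thevenize the base divider: V_Th = V_CC·R_2/(R_1+R_2) = 22×10/57 = 3.86 V, R_Th = R_1‖R_2 = 8.25 kΩ.
Base-emitter loop: V_Th = I_B·R_Th + V_BE + (β+1)I_B·R_E, so I_B = (3.86 − 0.7) / (8.25 + 121×0.82) = 0.0294 mA.
I_C = β·I_B = 120×0.0294 = 3.53 mA, and I_E = (β+1)I_B = 3.56 mA.
V_CE = V_CC − I_C·R_C − I_E·R_E = 22 − 3.53×0.68 − 3.56×0.82 = 16.7 V.
V_CE = 16.7 V > 0.2 V confirms active-region operation.

I_C ≈ 3.5 mA, V_CE ≈ 17 V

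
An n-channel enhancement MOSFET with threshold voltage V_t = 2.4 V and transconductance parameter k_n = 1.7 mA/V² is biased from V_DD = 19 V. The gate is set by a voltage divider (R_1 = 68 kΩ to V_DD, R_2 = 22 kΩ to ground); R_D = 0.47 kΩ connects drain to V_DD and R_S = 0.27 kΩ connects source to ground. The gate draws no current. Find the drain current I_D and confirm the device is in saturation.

V_G = V_DD·R_2/(R_1+R_2) = 19×22/90 = 4.64 V.
Assume saturation: I_D = (k_n/2)(V_GS − V_t)² with V_GS = V_G − I_D·R_S = 4.64 − 0.27·I_D.
Substituting gives 0.062·I_D² − 2.03·I_D + 4.28 = 0, with roots I_D = 2.27 or 30.5 mA.
The root I_D = 30.5 mA gives V_GS = -3.59 V ≤ V_t, so take I_D = 2.27 mA.
Then V_GS = 4.03 V and V_DS = V_DD − I_D(R_D+R_S) = 19 − 2.27×0.74 = 17.3 V.
Saturation requires V_DS ≥ V_GS − V_t = 1.63 V; 17.3 ≥ 1.63 ✓.

I_D ≈ 2.3 mA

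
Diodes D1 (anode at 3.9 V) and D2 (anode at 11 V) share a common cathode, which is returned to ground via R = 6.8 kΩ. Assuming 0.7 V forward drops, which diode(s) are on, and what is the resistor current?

Assume both conduct. Then node N would need to be at both 3.9−0.7 = 3.2 V and 11−0.7 = 10.3 V, which is impossible.
Assume only D2 conducts: V_N = 11 − 0.7 = 10.3 V, so I_R = 10.3/6.8 = 1.51 mA.
Check D1: its anode-to-cathode voltage is 3.9 − 10.3 = -6.4 V < 0.7 V, so it is off. The assumption is consistent.

Only D2 conducts; I_R ≈ 1.5 mA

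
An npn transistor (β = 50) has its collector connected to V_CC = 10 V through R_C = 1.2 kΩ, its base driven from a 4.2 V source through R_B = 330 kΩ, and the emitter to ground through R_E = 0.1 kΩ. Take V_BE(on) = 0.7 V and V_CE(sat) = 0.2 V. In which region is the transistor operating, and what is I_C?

Assume active. Base-emitter loop: I_B = (V_BB − V_BE)/(R_B + (β+1)R_E) = (4.2 − 0.7)/(330 + 51×0.1) = 0.0104 mA.
I_C = β·I_B = 50×0.0104 = 0.522 mA.
V_CE = V_CC − I_C·R_C − I_E·R_E = 10 − 0.522×1.2 − 0.533×0.1 = 9.32 V > V_CE(sat), so the active-region assumption holds.

active; I_C ≈ 0.52 mA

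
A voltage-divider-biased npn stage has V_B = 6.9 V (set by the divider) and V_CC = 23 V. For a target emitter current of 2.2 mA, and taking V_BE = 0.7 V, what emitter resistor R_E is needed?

V_E = V_B − V_BE = 6.9 − 0.7 = 6.2 V.
R_E = V_E / I_E = 6.2 / 2.2 = 2.82 kΩ.

R_E ≈ 2.8 kΩ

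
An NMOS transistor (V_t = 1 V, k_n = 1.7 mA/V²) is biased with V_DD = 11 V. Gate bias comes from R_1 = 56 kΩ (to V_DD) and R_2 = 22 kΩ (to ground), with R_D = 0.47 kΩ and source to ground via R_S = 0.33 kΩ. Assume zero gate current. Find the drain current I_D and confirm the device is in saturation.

V_G = V_DD·R_2/(R_1+R_2) = 11×22/78 = 3.1 V.
Assume saturation: I_D = (k_n/2)(V_GS − V_t)² with V_GS = V_G − I_D·R_S = 3.1 − 0.33·I_D.
Substituting gives 0.0926·I_D² − 2.18·I_D + 3.76 = 0, with roots I_D = 1.87 or 21.7 mA.
The root I_D = 21.7 mA gives V_GS = -4.05 V ≤ V_t, so take I_D = 1.87 mA.
Then V_GS = 2.48 V and V_DS = V_DD − I_D(R_D+R_S) = 11 − 1.87×0.8 = 9.5 V.
Saturation requires V_DS ≥ V_GS − V_t = 1.48 V; 9.5 ≥ 1.48 ✓.

I_D ≈ 1.9 mA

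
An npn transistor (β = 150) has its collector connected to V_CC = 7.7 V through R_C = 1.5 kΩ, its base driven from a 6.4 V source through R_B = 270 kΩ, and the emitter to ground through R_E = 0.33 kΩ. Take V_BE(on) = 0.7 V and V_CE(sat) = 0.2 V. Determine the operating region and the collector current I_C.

Assume active. Base-emitter loop: I_B = (V_BB − V_BE)/(R_B + (β+1)R_E) = (6.4 − 0.7)/(270 + 151×0.33) = 0.0178 mA.
I_C = β·I_B = 150×0.0178 = 2.67 mA.
V_CE = V_CC − I_C·R_C − I_E·R_E = 7.7 − 2.67×1.5 − 2.69×0.33 = 2.8 V > V_CE(sat), so the active-region assumption holds.

active; I_C ≈ 2.7 mA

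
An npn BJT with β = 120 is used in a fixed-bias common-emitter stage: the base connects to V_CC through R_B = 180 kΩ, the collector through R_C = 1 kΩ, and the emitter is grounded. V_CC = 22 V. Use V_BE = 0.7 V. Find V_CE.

V_CE ≈ 7.8 V

Base loop: V_CC = I_B·R_B + V_BE, so I_B = (22 − 0.7)/180 kΩ = 0.118 mA.
In the active region I_C = β·I_B = 120 × 0.118 = 14.2 mA.
Collector loop: V_CE = V_CC − I_C·R_C = 22 − 14.2×1 = 7.8 V.
Since V_CE = 7.8 V > V_CE(sat) ≈ 0.2 V, the transistor is in the active region as assumed.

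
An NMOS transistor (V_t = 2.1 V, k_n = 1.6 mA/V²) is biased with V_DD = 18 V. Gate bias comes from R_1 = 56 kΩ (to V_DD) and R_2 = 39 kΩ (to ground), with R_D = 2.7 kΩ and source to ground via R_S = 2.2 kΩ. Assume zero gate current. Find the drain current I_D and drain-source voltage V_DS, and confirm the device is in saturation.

I_D ≈ 1.7 mA, V_DS ≈ 9.5 V

V_G = V_DD·R_2/(R_1+R_2) = 18×39/95 = 7.39 V.
Assume saturation: I_D = (k_n/2)(V_GS − V_t)² with V_GS = V_G − I_D·R_S = 7.39 − 2.2·I_D.
Substituting gives 3.87·I_D² − 19.6·I_D + 22.4 = 0, with roots I_D = 1.73 or 3.33 mA.
The root I_D = 3.33 mA gives V_GS = 0.0592 V ≤ V_t, so take I_D = 1.73 mA.
Then V_GS = 3.57 V and V_DS = V_DD − I_D(R_D+R_S) = 18 − 1.73×4.9 = 9.5 V.
Saturation requires V_DS ≥ V_GS − V_t = 1.47 V; 9.5 ≥ 1.47 ✓.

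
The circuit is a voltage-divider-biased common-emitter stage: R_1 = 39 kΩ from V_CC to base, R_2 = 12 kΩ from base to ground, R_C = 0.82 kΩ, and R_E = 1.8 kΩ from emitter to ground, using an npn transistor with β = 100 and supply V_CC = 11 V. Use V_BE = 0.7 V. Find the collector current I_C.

I_C ≈ 0.99 mA

Thevenize the base divider: V_Th = V_CC·R_2/(R_1+R_2) = 11×12/51 = 2.59 V, R_Th = R_1‖R_2 = 9.18 kΩ.
Base-emitter loop: V_Th = I_B·R_Th + V_BE + (β+1)I_B·R_E, so I_B = (2.59 − 0.7) / (9.18 + 101×1.8) = 0.00989 mA.
I_C = β·I_B = 100×0.00989 = 0.989 mA, and I_E = (β+1)I_B = 0.999 mA.
V_CE = V_CC − I_C·R_C − I_E·R_E = 11 − 0.989×0.82 − 0.999×1.8 = 8.39 V.
V_CE = 8.39 V > 0.2 V confirms active-region operation.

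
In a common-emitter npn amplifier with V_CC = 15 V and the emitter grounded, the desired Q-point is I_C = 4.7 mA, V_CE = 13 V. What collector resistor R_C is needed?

R_C ≈ 0.43 kΩ

Collector loop: V_CC = I_C·R_C + V_CE.
R_C = (V_CC − V_CE)/I_C = (15 − 13)/4.7 = 0.426 kΩ.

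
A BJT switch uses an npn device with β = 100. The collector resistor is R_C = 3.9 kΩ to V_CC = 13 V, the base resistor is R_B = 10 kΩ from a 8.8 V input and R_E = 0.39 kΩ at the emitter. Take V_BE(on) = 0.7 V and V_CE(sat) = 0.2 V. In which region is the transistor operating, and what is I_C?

Assume active: I_B = (8.8 − 0.7)/(10 + 101×0.39) = 0.164 mA, I_C = β·I_B = 16.4 mA.
Then V_CE = 13 − 16.4×3.9 − 16.6×0.39 = -57.4 V < 0.2 V — the active assumption fails.
Re-solve with V_CE = 0.2 V. KCL at the emitter: V_E/R_E = (V_BB−0.7−V_E)/R_B + (V_CC−0.2−V_E)/R_C, giving V_E = 1.4 V.
I_C = (V_CC − 0.2 − V_E)/R_C = (12.8 − 1.4)/3.9 = 2.92 mA.
Check: I_B = (8.1 − 1.4)/10 = 0.67 mA, and β·I_B = 67 mA > I_C, confirming saturation.

saturation; I_C ≈ 2.9 mA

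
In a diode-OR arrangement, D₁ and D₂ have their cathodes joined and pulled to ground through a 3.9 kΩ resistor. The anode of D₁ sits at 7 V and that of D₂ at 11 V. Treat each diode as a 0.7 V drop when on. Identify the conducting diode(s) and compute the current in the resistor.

Only D₂ conducts; I_R ≈ 2.6 mA

Assume both conduct. Then node N would need to be at both 7−0.7 = 6.3 V and 11−0.7 = 10.3 V, which is impossible.
Assume only D₂ conducts: V_N = 11 − 0.7 = 10.3 V, so I_R = 10.3/3.9 = 2.64 mA.
Check D₁: its anode-to-cathode voltage is 7 − 10.3 = -3.3 V < 0.7 V, so it is off. The assumption is consistent.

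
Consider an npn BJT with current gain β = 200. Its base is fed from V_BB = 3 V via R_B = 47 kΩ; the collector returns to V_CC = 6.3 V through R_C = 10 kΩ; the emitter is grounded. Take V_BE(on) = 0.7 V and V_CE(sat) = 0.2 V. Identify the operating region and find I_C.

Assume active: I_B = (3 − 0.7)/47 = 0.0489 mA, giving I_C = β·I_B = 9.79 mA.
But then V_CE = 6.3 − 9.79×10 = -91.6 V < V_CE(sat) = 0.2 V — impossible in the active region.
So the transistor is saturated. With V_CE = 0.2 V, I_C = (V_CC − 0.2)/R_C = 6.1/10 = 0.61 mA.
Check: β·I_B = 9.79 mA > I_C = 0.61 mA, confirming saturation.

saturation; I_C ≈ 0.61 mA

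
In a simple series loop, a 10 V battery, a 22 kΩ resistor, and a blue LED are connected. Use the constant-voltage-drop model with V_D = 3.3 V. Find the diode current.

I ≈ 0.3 mA

KVL around the loop: 10 = V_D + I·R = 3.3 + I × 22 kΩ.
So I = (10 − 3.3) / 22 kΩ = 6.7 / 22 = 0.305 mA.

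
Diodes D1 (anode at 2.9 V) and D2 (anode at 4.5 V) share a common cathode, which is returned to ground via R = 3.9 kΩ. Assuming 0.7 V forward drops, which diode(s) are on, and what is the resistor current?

Assume both conduct. Then node N would need to be at both 2.9−0.7 = 2.2 V and 4.5−0.7 = 3.8 V, which is impossible.
Assume only D2 conducts: V_N = 4.5 − 0.7 = 3.8 V, so I_R = 3.8/3.9 = 0.974 mA.
Check D1: its anode-to-cathode voltage is 2.9 − 3.8 = -0.9 V < 0.7 V, so it is off. The assumption is consistent.

Only D2 conducts; I_R ≈ 0.97 mA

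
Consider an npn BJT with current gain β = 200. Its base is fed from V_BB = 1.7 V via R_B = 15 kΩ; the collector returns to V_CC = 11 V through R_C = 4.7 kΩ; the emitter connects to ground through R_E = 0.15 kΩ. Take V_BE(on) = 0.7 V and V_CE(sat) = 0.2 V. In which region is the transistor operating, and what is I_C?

saturation; I_C ≈ 2.2 mA

Assume active: I_B = (1.7 − 0.7)/(15 + 201×0.15) = 0.0221 mA, I_C = β·I_B = 4.43 mA.
Then V_CE = 11 − 4.43×4.7 − 4.45×0.15 = -10.5 V < 0.2 V — the active assumption fails.
Re-solve with V_CE = 0.2 V. KCL at the emitter: V_E/R_E = (V_BB−0.7−V_E)/R_B + (V_CC−0.2−V_E)/R_C, giving V_E = 0.34 V.
I_C = (V_CC − 0.2 − V_E)/R_C = (10.8 − 0.34)/4.7 = 2.23 mA.
Check: I_B = (1 − 0.34)/15 = 0.044 mA, and β·I_B = 8.79 mA > I_C, confirming saturation.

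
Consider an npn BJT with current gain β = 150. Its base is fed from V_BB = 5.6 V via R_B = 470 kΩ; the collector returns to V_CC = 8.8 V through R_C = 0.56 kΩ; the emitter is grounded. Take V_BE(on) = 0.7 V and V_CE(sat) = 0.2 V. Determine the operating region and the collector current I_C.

Assume active. Base-emitter loop: I_B = (V_BB − V_BE)/R_B = (5.6 − 0.7)/470 = 0.0104 mA.
I_C = β·I_B = 150×0.0104 = 1.56 mA.
V_CE = V_CC − I_C·R_C = 8.8 − 1.56×0.56 = 7.92 V > V_CE(sat), so the active-region assumption holds.

active; I_C ≈ 1.6 mA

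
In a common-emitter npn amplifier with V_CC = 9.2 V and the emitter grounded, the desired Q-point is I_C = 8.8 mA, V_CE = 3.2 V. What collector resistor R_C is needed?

R_C ≈ 0.68 kΩ

Collector loop: V_CC = I_C·R_C + V_CE.
R_C = (V_CC − V_CE)/I_C = (9.2 − 3.2)/8.8 = 0.682 kΩ.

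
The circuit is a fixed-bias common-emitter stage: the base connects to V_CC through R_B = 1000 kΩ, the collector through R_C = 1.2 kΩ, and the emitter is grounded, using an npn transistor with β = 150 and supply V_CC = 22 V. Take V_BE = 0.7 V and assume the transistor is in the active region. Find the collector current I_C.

I_C ≈ 3.2 mA

Base loop: V_CC = I_B·R_B + V_BE, so I_B = (22 − 0.7)/1000 kΩ = 0.0213 mA.
In the active region I_C = β·I_B = 150 × 0.0213 = 3.19 mA.
Collector loop: V_CE = V_CC − I_C·R_C = 22 − 3.19×1.2 = 18.2 V.
Since V_CE = 18.2 V > V_CE(sat) ≈ 0.2 V, the transistor is in the active region as assumed.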